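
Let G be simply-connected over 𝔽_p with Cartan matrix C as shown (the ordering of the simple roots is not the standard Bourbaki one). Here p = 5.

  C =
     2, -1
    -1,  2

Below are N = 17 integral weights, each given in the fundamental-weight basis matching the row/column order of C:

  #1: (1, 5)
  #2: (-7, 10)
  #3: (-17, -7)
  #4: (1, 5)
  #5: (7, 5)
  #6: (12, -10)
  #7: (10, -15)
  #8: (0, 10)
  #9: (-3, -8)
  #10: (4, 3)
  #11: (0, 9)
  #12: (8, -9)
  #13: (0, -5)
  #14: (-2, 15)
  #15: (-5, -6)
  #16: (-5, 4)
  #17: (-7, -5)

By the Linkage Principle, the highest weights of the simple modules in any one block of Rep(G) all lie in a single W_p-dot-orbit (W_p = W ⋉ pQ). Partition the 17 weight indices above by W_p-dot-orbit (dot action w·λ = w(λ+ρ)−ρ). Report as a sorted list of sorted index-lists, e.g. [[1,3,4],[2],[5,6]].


A_2 Cartan matrix, 2 simple roots permuted; ρ=(1,1).

Each λ_j+ρ reduced to Ā_5; 2-tuples below use C's row order:

  λ_1 → (1, 2);  λ_2 → (1, 0);  λ_3 → (3, 1);  λ_4 → (1, 2);  λ_5 → (3, 1);  λ_6 → (1, 3);  λ_7 → (1, 3);  λ_8 → (3, 1);  λ_9 → (1, 2);  λ_10 → (1, 0);  λ_11 → (4, 1);  λ_12 → (3, 1);  λ_13 → (3, 1);  λ_14 → (1, 0);  λ_15 → (1, 0);  λ_16 → (4, 1);  λ_17 → (1, 0)

These 17 weights hit 5 W_5-dot-orbits; sizes (3, 5, 5, 2, 2):

[[1, 4, 9], [2, 10, 14, 15, 17], [3, 5, 8, 12, 13], [6, 7], [11, 16]]


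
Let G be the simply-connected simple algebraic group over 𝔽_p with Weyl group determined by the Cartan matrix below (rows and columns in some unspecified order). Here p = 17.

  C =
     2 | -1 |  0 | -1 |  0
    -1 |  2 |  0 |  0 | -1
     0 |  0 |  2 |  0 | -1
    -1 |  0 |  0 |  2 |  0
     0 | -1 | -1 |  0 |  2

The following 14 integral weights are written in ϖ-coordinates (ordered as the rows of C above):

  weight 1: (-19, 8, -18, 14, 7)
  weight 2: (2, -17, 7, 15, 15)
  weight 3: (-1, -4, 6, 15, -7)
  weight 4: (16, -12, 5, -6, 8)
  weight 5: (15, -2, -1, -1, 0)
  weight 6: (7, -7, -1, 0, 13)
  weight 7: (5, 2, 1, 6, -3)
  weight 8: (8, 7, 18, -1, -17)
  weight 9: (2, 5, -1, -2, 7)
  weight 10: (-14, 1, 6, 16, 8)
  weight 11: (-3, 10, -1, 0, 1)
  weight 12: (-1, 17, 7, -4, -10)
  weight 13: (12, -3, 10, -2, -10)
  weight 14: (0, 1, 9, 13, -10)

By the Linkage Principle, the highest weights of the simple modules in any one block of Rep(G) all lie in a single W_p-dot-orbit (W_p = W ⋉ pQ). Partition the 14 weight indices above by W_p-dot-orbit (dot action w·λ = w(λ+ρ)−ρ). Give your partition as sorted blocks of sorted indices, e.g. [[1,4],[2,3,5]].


A_5 Cartan matrix, 5 simple roots permuted; ρ=(1,1,1,1,1).

W_17-reps of the 14 weights in Ā_17 (same 5-coord order as C):

    1: (2, 6, 0, 1, 8)
    2: (6, 1, 0, 7, 2)
    3: (6, 1, 0, 7, 2)
    4: (1, 9, 0, 1, 2)
    5: (15, 1, 0, 0, 0)
    6: (2, 6, 0, 1, 8)
    7: (6, 1, 0, 7, 2)
    8: (2, 6, 0, 1, 8)
    9: (2, 6, 0, 1, 8)
    10: (1, 9, 0, 1, 2)
    11: (1, 9, 0, 1, 2)
    12: (2, 6, 0, 1, 8)
    13: (1, 9, 0, 1, 2)
    14: (6, 1, 0, 7, 2)

Partition of {1..14} into 4 W_17-dot-orbits:

[[1, 6, 8, 9, 12], [2, 3, 7, 14], [4, 10, 11, 13], [5]]


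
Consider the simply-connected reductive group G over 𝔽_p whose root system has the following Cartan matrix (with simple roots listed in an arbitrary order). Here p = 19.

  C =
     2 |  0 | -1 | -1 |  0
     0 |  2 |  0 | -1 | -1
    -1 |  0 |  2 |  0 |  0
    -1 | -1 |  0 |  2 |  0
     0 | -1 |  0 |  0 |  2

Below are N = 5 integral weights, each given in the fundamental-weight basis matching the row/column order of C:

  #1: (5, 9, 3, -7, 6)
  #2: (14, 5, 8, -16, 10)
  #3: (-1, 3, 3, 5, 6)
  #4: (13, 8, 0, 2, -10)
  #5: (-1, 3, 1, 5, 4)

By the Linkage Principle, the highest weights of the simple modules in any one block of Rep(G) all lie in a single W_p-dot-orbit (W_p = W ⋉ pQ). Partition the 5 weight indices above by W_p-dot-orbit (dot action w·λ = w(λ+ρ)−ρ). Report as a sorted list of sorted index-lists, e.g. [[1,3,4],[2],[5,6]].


Type A_5, rank 5, |W|=720; reorder rows/cols to standard.

Ā_19 reps of the 5 weights (A_5, coords as presented):

  λ_1+ρ ↦ (0, 4, 2, 6, 5);  λ_2+ρ ↦ (0, 4, 2, 6, 5);  λ_3+ρ ↦ (0, 4, 2, 6, 5);  λ_4+ρ ↦ (7, 0, 7, 3, 1);  λ_5+ρ ↦ (0, 4, 2, 6, 5)

Partition of {1..5} into 2 W_19-dot-orbits:

[[1, 2, 3, 5], [4]]


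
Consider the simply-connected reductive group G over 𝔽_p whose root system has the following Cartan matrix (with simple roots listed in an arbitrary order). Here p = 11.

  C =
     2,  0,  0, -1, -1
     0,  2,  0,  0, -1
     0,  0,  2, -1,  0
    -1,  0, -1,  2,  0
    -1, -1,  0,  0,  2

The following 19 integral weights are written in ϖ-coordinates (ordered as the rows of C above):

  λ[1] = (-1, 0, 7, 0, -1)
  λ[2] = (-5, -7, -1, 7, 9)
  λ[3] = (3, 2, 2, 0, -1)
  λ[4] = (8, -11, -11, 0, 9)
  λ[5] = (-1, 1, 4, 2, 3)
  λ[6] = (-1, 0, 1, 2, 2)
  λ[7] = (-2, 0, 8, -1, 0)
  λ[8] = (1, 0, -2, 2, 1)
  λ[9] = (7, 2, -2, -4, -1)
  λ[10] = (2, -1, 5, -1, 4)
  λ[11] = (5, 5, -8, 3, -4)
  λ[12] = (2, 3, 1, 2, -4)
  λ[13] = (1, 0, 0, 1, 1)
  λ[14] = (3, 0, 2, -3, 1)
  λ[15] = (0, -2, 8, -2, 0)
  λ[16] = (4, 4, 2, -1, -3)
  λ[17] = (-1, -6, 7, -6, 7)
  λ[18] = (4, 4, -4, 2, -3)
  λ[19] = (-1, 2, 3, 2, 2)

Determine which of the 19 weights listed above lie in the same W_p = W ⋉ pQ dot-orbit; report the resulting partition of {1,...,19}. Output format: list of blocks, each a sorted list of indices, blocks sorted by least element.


Root system A_5: the 5×5 matrix C matches after relabeling.

Each λ_j+ρ reduced to Ā_11; 5-tuples below use C's row order:

  [1] (0, 1, 8, 1, 0)
  [2] (4, 3, 3, 1, 0)
  [3] (4, 3, 3, 1, 0)
  [4] (0, 1, 8, 1, 0)
  [5] (0, 1, 2, 3, 3)
  [6] (0, 1, 2, 3, 3)
  [7] (0, 1, 8, 1, 0)
  [8] (2, 1, 1, 2, 2)
  [9] (4, 3, 3, 1, 0)
  [10] (3, 3, 3, 0, 2)
  [11] (0, 1, 2, 3, 3)
  [12] (0, 1, 2, 3, 3)
  [13] (2, 1, 1, 2, 2)
  [14] (2, 1, 1, 2, 2)
  [15] (0, 1, 8, 1, 0)
  [16] (3, 3, 3, 0, 2)
  [17] (3, 3, 3, 0, 2)
  [18] (3, 3, 3, 0, 2)
  [19] (0, 1, 2, 3, 3)

The 19 indices split into 5 linkage classes (same alcove rep ⇔ same W_11-dot-orbit):

[[1, 4, 7, 15], [2, 3, 9], [5, 6, 11, 12, 19], [8, 13, 14], [10, 16, 17, 18]]


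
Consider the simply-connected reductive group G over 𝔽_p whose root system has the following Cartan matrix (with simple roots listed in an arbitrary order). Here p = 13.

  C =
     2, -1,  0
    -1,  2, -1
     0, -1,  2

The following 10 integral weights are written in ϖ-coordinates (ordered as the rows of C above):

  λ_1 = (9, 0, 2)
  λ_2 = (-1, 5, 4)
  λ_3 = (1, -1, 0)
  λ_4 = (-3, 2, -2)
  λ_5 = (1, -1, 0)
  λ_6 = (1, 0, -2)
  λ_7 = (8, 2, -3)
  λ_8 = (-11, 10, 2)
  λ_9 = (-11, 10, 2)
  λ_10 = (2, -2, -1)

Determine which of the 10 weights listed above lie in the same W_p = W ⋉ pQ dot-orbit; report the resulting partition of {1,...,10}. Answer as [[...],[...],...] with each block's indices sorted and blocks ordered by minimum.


Type A_3, rank 3, |W|=24; reorder rows/cols to standard.

Ā_13 reps of the 10 weights (A_3, coords as presented):

  λ_1 → (9, 1, 2) · λ_2 → (0, 6, 5) · λ_3 → (2, 0, 1) · λ_4 → (2, 0, 1) · λ_5 → (2, 0, 1) · λ_6 → (2, 0, 1) · λ_7 → (9, 1, 2) · λ_8 → (9, 1, 2) · λ_9 → (9, 1, 2) · λ_10 → (2, 0, 1)

These 10 weights hit 3 W_13-dot-orbits; sizes (4, 1, 5):

[[1, 7, 8, 9], [2], [3, 4, 5, 6, 10]]


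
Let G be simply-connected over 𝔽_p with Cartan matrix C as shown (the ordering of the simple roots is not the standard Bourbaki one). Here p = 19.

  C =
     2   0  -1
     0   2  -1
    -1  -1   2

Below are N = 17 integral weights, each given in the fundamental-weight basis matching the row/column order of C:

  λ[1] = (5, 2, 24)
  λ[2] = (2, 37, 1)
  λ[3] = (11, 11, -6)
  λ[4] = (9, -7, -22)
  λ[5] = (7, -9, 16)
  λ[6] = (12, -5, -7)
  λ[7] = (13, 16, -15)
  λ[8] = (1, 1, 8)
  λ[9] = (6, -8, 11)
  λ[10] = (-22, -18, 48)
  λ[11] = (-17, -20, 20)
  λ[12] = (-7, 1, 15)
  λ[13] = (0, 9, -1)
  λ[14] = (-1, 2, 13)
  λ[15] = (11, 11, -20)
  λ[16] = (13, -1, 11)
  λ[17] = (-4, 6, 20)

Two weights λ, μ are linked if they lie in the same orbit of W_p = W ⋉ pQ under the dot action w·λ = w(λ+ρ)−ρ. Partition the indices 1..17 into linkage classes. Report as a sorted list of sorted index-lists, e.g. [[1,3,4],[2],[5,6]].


Dynkin diagram of C (from the 4 off-diagonal −1 entries): A_3.

Ā_19 reps of the 17 weights (A_3, coords as presented):

  [1] (3, 6, 4)
  [2] (0, 3, 14)
  [3] (7, 7, 5)
  [4] (2, 2, 9)
  [5] (2, 2, 9)
  [6] (3, 6, 4)
  [7] (0, 3, 14)
  [8] (2, 2, 9)
  [9] (7, 7, 5)
  [10] (2, 2, 9)
  [11] (0, 3, 14)
  [12] (6, 2, 10)
  [13] (1, 10, 0)
  [14] (0, 3, 14)
  [15] (7, 7, 5)
  [16] (7, 7, 5)
  [17] (6, 2, 10)

Grouping the 17 weights by Ā_19-representative: 6 linkage classes.

[[1, 6], [2, 7, 11, 14], [3, 9, 15, 16], [4, 5, 8, 10], [12, 17], [13]]


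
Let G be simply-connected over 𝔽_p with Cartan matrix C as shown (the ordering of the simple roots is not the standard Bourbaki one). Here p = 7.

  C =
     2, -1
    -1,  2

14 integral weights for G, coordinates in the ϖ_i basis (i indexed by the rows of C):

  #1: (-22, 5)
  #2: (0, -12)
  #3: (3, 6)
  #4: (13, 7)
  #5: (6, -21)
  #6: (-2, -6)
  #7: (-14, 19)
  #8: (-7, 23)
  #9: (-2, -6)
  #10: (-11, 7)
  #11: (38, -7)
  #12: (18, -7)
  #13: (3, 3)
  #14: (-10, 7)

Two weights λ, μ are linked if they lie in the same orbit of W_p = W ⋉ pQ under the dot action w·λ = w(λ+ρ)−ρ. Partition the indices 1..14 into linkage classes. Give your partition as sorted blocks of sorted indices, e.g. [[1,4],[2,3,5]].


Dynkin diagram of C (from the 2 off-diagonal −1 entries): A_2.

Each λ_j+ρ reduced to Ā_7; 2-tuples below use C's row order:

  1: (0, 6)
  2: (3, 3)
  3: (0, 3)
  4: (6, 0)
  5: (6, 0)
  6: (5, 1)
  7: (6, 0)
  8: (3, 3)
  9: (5, 1)
  10: (4, 1)
  11: (4, 1)
  12: (5, 1)
  13: (3, 3)
  14: (5, 1)

Grouping the 14 weights by Ā_7-representative: 6 linkage classes.

[[1], [2, 8, 13], [3], [4, 5, 7], [6, 9, 12, 14], [10, 11]]


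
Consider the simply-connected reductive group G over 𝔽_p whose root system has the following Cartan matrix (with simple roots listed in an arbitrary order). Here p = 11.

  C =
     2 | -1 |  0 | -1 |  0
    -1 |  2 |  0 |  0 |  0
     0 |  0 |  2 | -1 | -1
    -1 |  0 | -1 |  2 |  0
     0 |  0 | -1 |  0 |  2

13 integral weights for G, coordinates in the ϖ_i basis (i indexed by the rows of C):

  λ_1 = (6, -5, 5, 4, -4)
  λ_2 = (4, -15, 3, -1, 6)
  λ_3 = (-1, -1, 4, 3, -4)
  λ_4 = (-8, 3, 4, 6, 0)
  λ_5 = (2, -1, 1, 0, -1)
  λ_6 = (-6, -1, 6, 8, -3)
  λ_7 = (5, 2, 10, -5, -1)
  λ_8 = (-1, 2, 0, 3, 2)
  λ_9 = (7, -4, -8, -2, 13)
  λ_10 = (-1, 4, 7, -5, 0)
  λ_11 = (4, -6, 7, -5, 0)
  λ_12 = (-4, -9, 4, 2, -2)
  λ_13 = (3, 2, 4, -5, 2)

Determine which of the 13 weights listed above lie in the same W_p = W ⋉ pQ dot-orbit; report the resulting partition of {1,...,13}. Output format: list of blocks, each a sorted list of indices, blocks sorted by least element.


C ↔ A_5 under row/col permutation; |W(A_5)| = 720.

Alcove-folded reps (p=11, 13 weights, presented ϖ-order):

    1: (0, 3, 1, 4, 3)
    2: (0, 0, 2, 4, 3)
    3: (0, 0, 2, 4, 3)
    4: (4, 1, 4, 0, 1)
    5: (3, 0, 2, 1, 0)
    6: (0, 0, 2, 4, 3)
    7: (0, 0, 2, 4, 3)
    8: (0, 3, 1, 4, 3)
    9: (0, 3, 1, 4, 3)
    10: (4, 1, 4, 0, 1)
    11: (4, 1, 4, 0, 1)
    12: (0, 3, 1, 4, 3)
    13: (0, 3, 1, 4, 3)

The 13 indices split into 4 linkage classes (same alcove rep ⇔ same W_11-dot-orbit):

[[1, 8, 9, 12, 13], [2, 3, 6, 7], [4, 10, 11], [5]]


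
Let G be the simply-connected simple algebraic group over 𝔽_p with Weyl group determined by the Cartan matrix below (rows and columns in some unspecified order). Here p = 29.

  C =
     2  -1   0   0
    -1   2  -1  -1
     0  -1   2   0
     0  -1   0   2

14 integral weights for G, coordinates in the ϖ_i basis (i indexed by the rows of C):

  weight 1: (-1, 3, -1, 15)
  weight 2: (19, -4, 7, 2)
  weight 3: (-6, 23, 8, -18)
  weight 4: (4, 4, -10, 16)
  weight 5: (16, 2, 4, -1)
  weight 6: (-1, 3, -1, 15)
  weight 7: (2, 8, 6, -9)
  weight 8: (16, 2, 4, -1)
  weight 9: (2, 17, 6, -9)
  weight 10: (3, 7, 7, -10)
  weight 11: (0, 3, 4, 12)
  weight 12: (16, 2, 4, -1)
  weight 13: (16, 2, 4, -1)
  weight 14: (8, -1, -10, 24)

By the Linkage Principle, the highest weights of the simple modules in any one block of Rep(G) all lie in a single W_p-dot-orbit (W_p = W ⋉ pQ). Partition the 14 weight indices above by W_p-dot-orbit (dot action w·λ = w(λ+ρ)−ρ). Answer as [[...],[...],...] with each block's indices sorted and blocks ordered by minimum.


D_4 Cartan matrix, 4 simple roots permuted; ρ=(1,1,1,1).

λ_j+ρ reflected into Ā_29 (⟨·,θ^∨⟩≤29); 4-tuples as given:

  1: (0, 4, 0, 16) · 2: (17, 3, 5, 0) · 3: (1, 4, 5, 13) · 4: (1, 4, 5, 13) · 5: (17, 3, 5, 0) · 6: (0, 4, 0, 16) · 7: (3, 1, 7, 8) · 8: (17, 3, 5, 0) · 9: (3, 1, 7, 8) · 10: (3, 1, 7, 8) · 11: (1, 4, 5, 13) · 12: (17, 3, 5, 0) · 13: (17, 3, 5, 0) · 14: (0, 4, 0, 16)

These 14 weights hit 4 W_29-dot-orbits; sizes (3, 5, 3, 3):

[[1, 6, 14], [2, 5, 8, 12, 13], [3, 4, 11], [7, 9, 10]]


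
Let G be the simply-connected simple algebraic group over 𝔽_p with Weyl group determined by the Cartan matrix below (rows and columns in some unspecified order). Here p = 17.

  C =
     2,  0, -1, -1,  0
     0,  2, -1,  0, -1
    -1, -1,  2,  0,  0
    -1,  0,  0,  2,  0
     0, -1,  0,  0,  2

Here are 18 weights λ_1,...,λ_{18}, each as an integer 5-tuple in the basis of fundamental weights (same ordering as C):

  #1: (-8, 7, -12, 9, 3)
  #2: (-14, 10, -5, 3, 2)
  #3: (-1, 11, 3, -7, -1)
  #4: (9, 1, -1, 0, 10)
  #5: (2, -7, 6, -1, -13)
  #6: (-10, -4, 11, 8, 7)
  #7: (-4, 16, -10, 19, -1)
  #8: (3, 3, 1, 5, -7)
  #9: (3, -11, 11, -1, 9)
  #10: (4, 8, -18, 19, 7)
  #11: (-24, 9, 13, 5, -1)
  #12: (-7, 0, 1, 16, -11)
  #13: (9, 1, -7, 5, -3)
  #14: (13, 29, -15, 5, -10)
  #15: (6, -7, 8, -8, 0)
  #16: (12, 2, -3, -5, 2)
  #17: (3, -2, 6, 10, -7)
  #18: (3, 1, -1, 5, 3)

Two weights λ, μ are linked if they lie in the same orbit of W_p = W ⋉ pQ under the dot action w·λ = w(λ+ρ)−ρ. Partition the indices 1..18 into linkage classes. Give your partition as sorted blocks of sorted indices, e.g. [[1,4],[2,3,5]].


Cartan matrix: type A_5 (|W|=720); un-permuting the 5 rows.

W_17-reps of the 18 weights in Ā_17 (same 5-coord order as C):

  1: (0, 1, 3, 7, 5)
  2: (7, 1, 2, 4, 3)
  3: (4, 10, 2, 0, 0)
  4: (4, 2, 0, 6, 4)
  5: (0, 1, 3, 7, 5)
  6: (9, 3, 0, 0, 5)
  7: (9, 3, 0, 0, 5)
  8: (4, 2, 0, 6, 4)
  9: (4, 10, 2, 0, 0)
  10: (9, 3, 0, 0, 5)
  11: (3, 6, 0, 7, 1)
  12: (7, 1, 2, 4, 3)
  13: (4, 2, 0, 6, 4)
  14: (7, 1, 2, 4, 3)
  15: (0, 1, 3, 7, 5)
  16: (7, 1, 2, 4, 3)
  17: (4, 2, 0, 6, 4)
  18: (4, 2, 0, 6, 4)

Partition of {1..18} into 6 W_17-dot-orbits:

[[1, 5, 15], [2, 12, 14, 16], [3, 9], [4, 8, 13, 17, 18], [6, 7, 10], [11]]


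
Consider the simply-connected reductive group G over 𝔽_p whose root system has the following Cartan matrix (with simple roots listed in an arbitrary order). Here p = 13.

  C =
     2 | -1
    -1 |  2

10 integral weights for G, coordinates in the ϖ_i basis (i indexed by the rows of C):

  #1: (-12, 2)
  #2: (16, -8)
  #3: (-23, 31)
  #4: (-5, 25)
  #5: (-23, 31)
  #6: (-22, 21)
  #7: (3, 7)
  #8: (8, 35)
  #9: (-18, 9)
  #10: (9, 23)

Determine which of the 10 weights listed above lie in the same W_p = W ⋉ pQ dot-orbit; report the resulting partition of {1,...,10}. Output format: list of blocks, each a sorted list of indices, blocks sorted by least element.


Dynkin diagram of C (from the 2 off-diagonal −1 entries): A_2.

Ā_13 reps of the 10 weights (A_2, coords as presented):

  λ_1 → (3, 8)
  λ_2 → (6, 3)
  λ_3 → (6, 3)
  λ_4 → (9, 0)
  λ_5 → (6, 3)
  λ_6 → (4, 8)
  λ_7 → (4, 8)
  λ_8 → (6, 3)
  λ_9 → (6, 3)
  λ_10 → (3, 8)

These 10 weights hit 4 W_13-dot-orbits; sizes (2, 5, 1, 2):

[[1, 10], [2, 3, 5, 8, 9], [4], [6, 7]]


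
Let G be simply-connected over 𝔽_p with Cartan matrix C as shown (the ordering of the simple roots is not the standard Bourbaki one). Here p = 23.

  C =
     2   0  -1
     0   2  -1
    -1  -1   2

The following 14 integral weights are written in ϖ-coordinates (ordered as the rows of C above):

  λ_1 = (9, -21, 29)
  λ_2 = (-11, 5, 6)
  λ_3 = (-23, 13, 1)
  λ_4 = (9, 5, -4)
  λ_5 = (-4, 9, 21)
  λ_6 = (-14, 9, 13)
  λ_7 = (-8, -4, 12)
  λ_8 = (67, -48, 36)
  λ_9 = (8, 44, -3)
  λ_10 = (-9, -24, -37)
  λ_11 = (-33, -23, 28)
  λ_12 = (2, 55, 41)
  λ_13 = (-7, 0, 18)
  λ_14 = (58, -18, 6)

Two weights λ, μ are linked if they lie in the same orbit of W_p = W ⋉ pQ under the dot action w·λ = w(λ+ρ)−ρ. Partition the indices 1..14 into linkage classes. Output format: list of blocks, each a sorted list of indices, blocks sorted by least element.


Type A_3, rank 3, |W|=24; reorder rows/cols to standard.

W_23-reps of the 14 weights in Ā_23 (same 3-coord order as C):

  λ_1+ρ ↦ (7, 3, 3);  λ_2+ρ ↦ (7, 3, 3);  λ_3+ρ ↦ (2, 6, 14);  λ_4+ρ ↦ (7, 3, 3);  λ_5+ρ ↦ (6, 1, 13);  λ_6+ρ ↦ (12, 9, 1);  λ_7+ρ ↦ (7, 3, 3);  λ_8+ρ ↦ (12, 9, 1);  λ_9+ρ ↦ (2, 6, 14);  λ_10+ρ ↦ (13, 2, 8);  λ_11+ρ ↦ (2, 6, 14);  λ_12+ρ ↦ (6, 1, 13);  λ_13+ρ ↦ (6, 1, 13);  λ_14+ρ ↦ (7, 3, 3)

Grouping the 14 weights by Ā_23-representative: 5 linkage classes.

[[1, 2, 4, 7, 14], [3, 9, 11], [5, 12, 13], [6, 8], [10]]


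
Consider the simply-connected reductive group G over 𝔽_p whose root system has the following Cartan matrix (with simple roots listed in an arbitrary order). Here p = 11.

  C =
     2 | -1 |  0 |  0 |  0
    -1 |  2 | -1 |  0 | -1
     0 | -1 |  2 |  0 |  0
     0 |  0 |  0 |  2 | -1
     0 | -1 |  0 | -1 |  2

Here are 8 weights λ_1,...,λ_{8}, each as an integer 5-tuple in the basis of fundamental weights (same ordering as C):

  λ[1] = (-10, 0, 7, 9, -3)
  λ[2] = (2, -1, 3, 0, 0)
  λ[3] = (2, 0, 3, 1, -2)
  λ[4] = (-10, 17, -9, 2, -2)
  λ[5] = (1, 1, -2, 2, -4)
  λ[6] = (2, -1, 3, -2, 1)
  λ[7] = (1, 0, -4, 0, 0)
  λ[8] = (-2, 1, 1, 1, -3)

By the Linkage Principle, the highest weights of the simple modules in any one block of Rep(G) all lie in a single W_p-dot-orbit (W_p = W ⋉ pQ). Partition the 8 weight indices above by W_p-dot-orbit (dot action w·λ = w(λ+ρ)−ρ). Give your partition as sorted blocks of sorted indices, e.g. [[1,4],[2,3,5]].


Dynkin diagram of C (from the 8 off-diagonal −1 entries): D_5.

Folding the 8 weights λ_j+ρ into Ā_11 (reps in the given 5-coord order):

    [1] (0, 1, 1, 0, 1)
    [2] (3, 0, 4, 1, 1)
    [3] (3, 0, 4, 1, 1)
    [4] (0, 1, 1, 0, 1)
    [5] (0, 1, 1, 0, 1)
    [6] (3, 0, 4, 1, 1)
    [7] (0, 1, 1, 0, 1)
    [8] (0, 1, 1, 0, 1)

The 8 indices split into 2 linkage classes (same alcove rep ⇔ same W_11-dot-orbit):

[[1, 4, 5, 7, 8], [2, 3, 6]]


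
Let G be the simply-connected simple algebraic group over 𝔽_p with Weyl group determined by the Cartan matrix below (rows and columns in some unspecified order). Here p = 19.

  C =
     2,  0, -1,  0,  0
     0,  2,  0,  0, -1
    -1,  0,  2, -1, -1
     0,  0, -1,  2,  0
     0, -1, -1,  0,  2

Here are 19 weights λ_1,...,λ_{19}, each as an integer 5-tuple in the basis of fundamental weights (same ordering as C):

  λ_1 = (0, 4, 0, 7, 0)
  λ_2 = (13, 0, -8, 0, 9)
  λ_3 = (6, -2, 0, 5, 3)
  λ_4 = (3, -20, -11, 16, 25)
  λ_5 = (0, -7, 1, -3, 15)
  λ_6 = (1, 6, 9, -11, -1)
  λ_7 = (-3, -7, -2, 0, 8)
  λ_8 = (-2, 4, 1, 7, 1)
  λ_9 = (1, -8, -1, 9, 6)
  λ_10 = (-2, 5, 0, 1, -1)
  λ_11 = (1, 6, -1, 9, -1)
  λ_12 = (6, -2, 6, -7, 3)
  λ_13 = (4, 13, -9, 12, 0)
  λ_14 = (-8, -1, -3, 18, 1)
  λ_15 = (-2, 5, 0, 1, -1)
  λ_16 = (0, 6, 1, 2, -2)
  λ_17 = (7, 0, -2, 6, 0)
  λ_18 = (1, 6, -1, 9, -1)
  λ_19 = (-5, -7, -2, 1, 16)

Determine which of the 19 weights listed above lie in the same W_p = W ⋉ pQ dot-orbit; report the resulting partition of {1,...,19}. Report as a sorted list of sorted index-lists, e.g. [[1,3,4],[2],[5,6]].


D_5 Cartan matrix, 5 simple roots permuted; ρ=(1,1,1,1,1).

Alcove-folded reps (p=19, 19 weights, presented ϖ-order):

    λ_1 → (1, 5, 1, 8, 1)
    λ_2 → (7, 1, 1, 6, 0)
    λ_3 → (7, 1, 1, 6, 0)
    λ_4 → (7, 1, 1, 6, 0)
    λ_5 → (1, 6, 0, 2, 0)
    λ_6 → (2, 7, 0, 10, 0)
    λ_7 → (1, 6, 0, 2, 0)
    λ_8 → (1, 5, 1, 8, 1)
    λ_9 → (2, 7, 0, 10, 0)
    λ_10 → (1, 6, 0, 2, 0)
    λ_11 → (2, 7, 0, 10, 0)
    λ_12 → (7, 1, 1, 6, 0)
    λ_13 → (1, 6, 1, 3, 1)
    λ_14 → (2, 7, 0, 10, 0)
    λ_15 → (1, 6, 0, 2, 0)
    λ_16 → (1, 6, 1, 3, 1)
    λ_17 → (7, 1, 1, 6, 0)
    λ_18 → (2, 7, 0, 10, 0)
    λ_19 → (1, 6, 1, 3, 1)

5 distinct reps among the 19 weights ⇒ 5 W_19-linkage classes:

[[1, 8], [2, 3, 4, 12, 17], [5, 7, 10, 15], [6, 9, 11, 14, 18], [13, 16, 19]]


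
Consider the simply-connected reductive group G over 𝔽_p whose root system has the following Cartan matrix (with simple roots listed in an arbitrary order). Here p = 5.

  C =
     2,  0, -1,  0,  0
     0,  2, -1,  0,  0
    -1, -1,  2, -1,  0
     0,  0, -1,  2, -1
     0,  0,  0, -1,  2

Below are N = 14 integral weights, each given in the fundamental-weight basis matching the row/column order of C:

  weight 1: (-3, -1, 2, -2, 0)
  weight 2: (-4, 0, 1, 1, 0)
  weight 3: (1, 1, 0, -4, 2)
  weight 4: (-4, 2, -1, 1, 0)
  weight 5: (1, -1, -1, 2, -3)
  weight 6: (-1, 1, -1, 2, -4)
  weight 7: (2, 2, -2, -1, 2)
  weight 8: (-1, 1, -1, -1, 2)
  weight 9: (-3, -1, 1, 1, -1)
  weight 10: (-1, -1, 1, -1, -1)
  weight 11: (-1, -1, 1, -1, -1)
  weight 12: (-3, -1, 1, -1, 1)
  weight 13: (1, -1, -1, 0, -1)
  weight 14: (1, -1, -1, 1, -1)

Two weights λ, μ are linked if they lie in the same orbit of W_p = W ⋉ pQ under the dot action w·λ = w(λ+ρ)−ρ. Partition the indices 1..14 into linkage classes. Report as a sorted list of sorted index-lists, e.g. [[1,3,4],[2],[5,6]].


D_5 Cartan matrix, 5 simple roots permuted; ρ=(1,1,1,1,1).

Alcove-folded reps (p=5, 14 weights, presented ϖ-order):

  [1] (2, 0, 0, 1, 0) · [2] (2, 0, 0, 1, 0) · [3] (0, 0, 2, 0, 0) · [4] (0, 0, 2, 0, 0) · [5] (2, 0, 0, 0, 2) · [6] (0, 2, 0, 0, 3) · [7] (0, 0, 2, 0, 0) · [8] (0, 2, 0, 0, 3) · [9] (2, 0, 0, 1, 0) · [10] (0, 0, 2, 0, 0) · [11] (0, 0, 2, 0, 0) · [12] (2, 0, 0, 0, 2) · [13] (2, 0, 0, 1, 0) · [14] (2, 0, 0, 1, 0)

Grouping the 14 weights by Ā_5-representative: 4 linkage classes.

[[1, 2, 9, 13, 14], [3, 4, 7, 10, 11], [5, 12], [6, 8]]


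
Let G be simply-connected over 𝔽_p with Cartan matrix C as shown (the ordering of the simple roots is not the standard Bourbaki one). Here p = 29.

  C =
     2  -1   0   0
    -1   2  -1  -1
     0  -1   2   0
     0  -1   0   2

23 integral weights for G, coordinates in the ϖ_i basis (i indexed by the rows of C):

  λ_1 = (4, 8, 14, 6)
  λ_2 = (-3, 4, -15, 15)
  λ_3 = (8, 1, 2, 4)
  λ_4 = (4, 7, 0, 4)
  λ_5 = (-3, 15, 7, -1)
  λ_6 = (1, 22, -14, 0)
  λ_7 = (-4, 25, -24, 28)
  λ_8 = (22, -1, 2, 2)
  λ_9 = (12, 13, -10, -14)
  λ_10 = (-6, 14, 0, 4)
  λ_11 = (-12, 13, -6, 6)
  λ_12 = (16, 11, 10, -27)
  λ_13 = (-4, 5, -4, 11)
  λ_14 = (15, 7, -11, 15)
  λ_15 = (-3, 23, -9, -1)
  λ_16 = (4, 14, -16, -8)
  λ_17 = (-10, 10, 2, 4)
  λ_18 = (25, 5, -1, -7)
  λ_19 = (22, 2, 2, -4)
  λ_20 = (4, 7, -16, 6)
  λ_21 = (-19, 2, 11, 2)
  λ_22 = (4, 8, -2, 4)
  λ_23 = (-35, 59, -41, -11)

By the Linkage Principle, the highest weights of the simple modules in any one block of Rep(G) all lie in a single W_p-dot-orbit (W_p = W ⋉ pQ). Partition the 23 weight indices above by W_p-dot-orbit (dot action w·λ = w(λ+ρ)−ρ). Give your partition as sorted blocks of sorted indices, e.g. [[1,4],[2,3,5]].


Cartan matrix: type D_4 (|W|=192); un-permuting the 4 rows.

Ā_29 reps of the 23 weights (D_4, coords as presented):

  λ_1 → (2, 5, 8, 0);  λ_2 → (9, 2, 3, 5);  λ_3 → (9, 2, 3, 5);  λ_4 → (5, 8, 1, 5);  λ_5 → (2, 5, 8, 0);  λ_6 → (2, 3, 13, 1);  λ_7 → (23, 0, 3, 3);  λ_8 → (23, 0, 3, 3);  λ_9 → (5, 8, 1, 5);  λ_10 → (5, 8, 1, 5);  λ_11 → (9, 2, 3, 5);  λ_12 → (3, 0, 3, 12);  λ_13 → (3, 0, 3, 12);  λ_14 → (5, 8, 1, 5);  λ_15 → (2, 5, 8, 0);  λ_16 → (2, 5, 8, 0);  λ_17 → (9, 2, 3, 5);  λ_18 → (23, 0, 3, 3);  λ_19 → (23, 0, 3, 3);  λ_20 → (2, 5, 8, 0);  λ_21 → (3, 0, 3, 12);  λ_22 → (5, 8, 1, 5);  λ_23 → (9, 2, 3, 5)

Grouping the 23 weights by Ā_29-representative: 6 linkage classes.

[[1, 5, 15, 16, 20], [2, 3, 11, 17, 23], [4, 9, 10, 14, 22], [6], [7, 8, 18, 19], [12, 13, 21]]


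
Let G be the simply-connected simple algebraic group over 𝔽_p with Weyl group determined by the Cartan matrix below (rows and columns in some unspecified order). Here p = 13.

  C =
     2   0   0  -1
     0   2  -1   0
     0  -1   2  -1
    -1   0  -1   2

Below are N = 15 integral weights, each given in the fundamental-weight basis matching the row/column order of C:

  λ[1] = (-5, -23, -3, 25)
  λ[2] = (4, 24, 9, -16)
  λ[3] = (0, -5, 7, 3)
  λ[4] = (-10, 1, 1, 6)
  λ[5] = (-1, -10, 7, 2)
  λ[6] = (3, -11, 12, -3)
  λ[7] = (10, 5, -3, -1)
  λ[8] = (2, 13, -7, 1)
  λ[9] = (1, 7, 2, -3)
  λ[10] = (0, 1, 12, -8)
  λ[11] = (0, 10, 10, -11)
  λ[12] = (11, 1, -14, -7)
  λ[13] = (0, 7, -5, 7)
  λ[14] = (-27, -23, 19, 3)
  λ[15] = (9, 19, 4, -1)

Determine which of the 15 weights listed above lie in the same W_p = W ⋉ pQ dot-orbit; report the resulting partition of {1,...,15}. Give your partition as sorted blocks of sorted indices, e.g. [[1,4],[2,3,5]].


C ↔ A_4 under row/col permutation; |W(A_4)| = 120.

Alcove-folded reps (p=13, 15 weights, presented ϖ-order):

  [1] (7, 2, 0, 2);  [2] (0, 7, 2, 3);  [3] (1, 4, 4, 4);  [4] (7, 2, 0, 2);  [5] (0, 8, 1, 2);  [6] (0, 8, 1, 2);  [7] (7, 2, 0, 2);  [8] (0, 7, 2, 3);  [9] (0, 8, 1, 2);  [10] (4, 0, 6, 1);  [11] (0, 2, 1, 1);  [12] (4, 0, 6, 1);  [13] (1, 4, 4, 4);  [14] (7, 2, 0, 2);  [15] (0, 7, 2, 3)

The 15 indices split into 6 linkage classes (same alcove rep ⇔ same W_13-dot-orbit):

[[1, 4, 7, 14], [2, 8, 15], [3, 13], [5, 6, 9], [10, 12], [11]]


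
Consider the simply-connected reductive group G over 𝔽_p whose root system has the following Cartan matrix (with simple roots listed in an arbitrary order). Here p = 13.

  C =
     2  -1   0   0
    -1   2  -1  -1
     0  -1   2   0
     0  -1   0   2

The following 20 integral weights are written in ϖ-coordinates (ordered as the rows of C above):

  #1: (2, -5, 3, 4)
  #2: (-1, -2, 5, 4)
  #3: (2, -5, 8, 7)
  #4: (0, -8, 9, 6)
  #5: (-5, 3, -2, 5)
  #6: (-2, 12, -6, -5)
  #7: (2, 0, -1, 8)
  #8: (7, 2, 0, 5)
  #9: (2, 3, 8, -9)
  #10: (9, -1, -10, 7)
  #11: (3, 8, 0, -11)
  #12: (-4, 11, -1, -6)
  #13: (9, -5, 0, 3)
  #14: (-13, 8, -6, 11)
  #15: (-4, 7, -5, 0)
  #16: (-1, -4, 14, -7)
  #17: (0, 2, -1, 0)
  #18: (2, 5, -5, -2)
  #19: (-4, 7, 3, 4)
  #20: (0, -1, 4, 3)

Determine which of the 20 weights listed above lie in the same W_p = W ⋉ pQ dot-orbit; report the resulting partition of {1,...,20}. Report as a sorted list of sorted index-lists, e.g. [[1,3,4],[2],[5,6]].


C ↔ D_4 under row/col permutation; |W(D_4)| = 192.

Alcove-folded reps (p=13, 20 weights, presented ϖ-order):

    λ_1+ρ ↦ (1, 3, 0, 1)
    λ_2+ρ ↦ (1, 0, 5, 4)
    λ_3+ρ ↦ (1, 0, 5, 4)
    λ_4+ρ ↦ (6, 1, 3, 0)
    λ_5+ρ ↦ (3, 1, 0, 5)
    λ_6+ρ ↦ (1, 0, 5, 4)
    λ_7+ρ ↦ (3, 0, 0, 9)
    λ_8+ρ ↦ (3, 1, 4, 1)
    λ_9+ρ ↦ (1, 0, 5, 4)
    λ_10+ρ ↦ (1, 3, 0, 1)
    λ_11+ρ ↦ (3, 0, 0, 9)
    λ_12+ρ ↦ (3, 1, 0, 5)
    λ_13+ρ ↦ (6, 1, 3, 0)
    λ_14+ρ ↦ (1, 3, 0, 1)
    λ_15+ρ ↦ (3, 1, 4, 1)
    λ_16+ρ ↦ (6, 1, 3, 0)
    λ_17+ρ ↦ (1, 3, 0, 1)
    λ_18+ρ ↦ (3, 1, 4, 1)
    λ_19+ρ ↦ (1, 3, 0, 1)
    λ_20+ρ ↦ (1, 0, 5, 4)

Grouping the 20 weights by Ā_13-representative: 6 linkage classes.

[[1, 10, 14, 17, 19], [2, 3, 6, 9, 20], [4, 13, 16], [5, 12], [7, 11], [8, 15, 18]]


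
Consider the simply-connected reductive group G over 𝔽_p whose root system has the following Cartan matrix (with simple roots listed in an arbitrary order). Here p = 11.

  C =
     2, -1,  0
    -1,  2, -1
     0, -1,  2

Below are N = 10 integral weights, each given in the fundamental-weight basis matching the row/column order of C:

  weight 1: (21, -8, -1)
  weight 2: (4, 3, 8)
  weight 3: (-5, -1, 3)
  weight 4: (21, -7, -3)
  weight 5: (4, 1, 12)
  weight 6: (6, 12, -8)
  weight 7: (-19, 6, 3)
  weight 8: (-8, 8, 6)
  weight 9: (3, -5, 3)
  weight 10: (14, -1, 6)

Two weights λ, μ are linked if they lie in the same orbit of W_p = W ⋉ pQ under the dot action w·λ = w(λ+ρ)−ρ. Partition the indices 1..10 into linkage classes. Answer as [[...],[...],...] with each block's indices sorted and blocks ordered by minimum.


C ↔ A_3 under row/col permutation; |W(A_3)| = 24.

Ā_11 reps of the 10 weights (A_3, coords as presented):

  1: (0, 4, 0)
  2: (2, 2, 2)
  3: (0, 4, 0)
  4: (0, 3, 2)
  5: (2, 2, 2)
  6: (2, 2, 2)
  7: (0, 4, 0)
  8: (2, 2, 2)
  9: (0, 4, 0)
  10: (0, 4, 0)

The 10 indices split into 3 linkage classes (same alcove rep ⇔ same W_11-dot-orbit):

[[1, 3, 7, 9, 10], [2, 5, 6, 8], [4]]


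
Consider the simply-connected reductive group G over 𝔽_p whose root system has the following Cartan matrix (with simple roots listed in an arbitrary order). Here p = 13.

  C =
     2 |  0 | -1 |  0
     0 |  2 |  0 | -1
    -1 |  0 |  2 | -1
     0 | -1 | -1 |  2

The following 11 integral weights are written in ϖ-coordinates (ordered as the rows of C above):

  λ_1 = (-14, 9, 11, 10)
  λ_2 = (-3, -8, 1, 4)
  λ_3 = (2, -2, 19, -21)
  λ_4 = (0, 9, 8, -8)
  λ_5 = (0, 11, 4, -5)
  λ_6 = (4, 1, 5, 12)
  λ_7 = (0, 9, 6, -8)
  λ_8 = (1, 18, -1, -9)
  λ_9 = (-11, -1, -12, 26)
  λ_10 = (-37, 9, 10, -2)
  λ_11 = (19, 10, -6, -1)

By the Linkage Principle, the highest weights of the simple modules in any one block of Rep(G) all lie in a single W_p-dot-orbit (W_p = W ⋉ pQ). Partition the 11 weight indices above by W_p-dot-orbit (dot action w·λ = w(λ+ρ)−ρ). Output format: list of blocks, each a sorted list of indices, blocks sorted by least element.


Type A_4, rank 4, |W|=120; reorder rows/cols to standard.

Each λ_j+ρ reduced to Ā_13; 4-tuples below use C's row order:

    [1] (1, 3, 0, 7)
    [2] (0, 5, 2, 0)
    [3] (1, 3, 0, 7)
    [4] (1, 3, 2, 7)
    [5] (0, 7, 1, 4)
    [6] (0, 5, 2, 0)
    [7] (1, 3, 0, 7)
    [8] (0, 5, 2, 0)
    [9] (1, 3, 0, 7)
    [10] (1, 3, 2, 7)
    [11] (0, 5, 2, 0)

These 11 weights hit 4 W_13-dot-orbits; sizes (4, 4, 2, 1):

[[1, 3, 7, 9], [2, 6, 8, 11], [4, 10], [5]]


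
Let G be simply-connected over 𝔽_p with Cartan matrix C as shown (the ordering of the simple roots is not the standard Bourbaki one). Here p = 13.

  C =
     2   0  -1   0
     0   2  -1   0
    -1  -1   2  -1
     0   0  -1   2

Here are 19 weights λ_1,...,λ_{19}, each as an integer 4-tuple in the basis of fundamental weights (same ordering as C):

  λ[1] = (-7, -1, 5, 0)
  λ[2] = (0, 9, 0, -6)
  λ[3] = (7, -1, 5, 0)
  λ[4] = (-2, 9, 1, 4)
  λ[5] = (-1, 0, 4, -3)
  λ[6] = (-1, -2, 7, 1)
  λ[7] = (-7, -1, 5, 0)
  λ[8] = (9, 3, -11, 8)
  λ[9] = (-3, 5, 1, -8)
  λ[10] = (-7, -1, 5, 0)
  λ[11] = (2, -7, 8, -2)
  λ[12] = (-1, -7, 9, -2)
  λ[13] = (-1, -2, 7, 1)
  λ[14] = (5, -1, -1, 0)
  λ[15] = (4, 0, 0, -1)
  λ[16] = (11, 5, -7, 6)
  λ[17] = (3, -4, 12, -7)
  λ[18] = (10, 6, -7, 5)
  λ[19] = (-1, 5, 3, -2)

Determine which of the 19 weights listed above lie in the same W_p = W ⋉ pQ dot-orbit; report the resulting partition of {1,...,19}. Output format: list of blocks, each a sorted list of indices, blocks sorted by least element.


D_4 Cartan matrix, 4 simple roots permuted; ρ=(1,1,1,1).

Alcove-folded reps (p=13, 19 weights, presented ϖ-order):

  λ_1 → (6, 0, 0, 1);  λ_2 → (3, 6, 1, 1);  λ_3 → (5, 1, 1, 0);  λ_4 → (3, 6, 1, 1);  λ_5 → (0, 1, 3, 2);  λ_6 → (0, 1, 3, 2);  λ_7 → (6, 0, 0, 1);  λ_8 → (0, 6, 3, 1);  λ_9 → (5, 1, 1, 0);  λ_10 → (6, 0, 0, 1);  λ_11 → (3, 6, 1, 1);  λ_12 → (0, 6, 3, 1);  λ_13 → (0, 1, 3, 2);  λ_14 → (6, 0, 0, 1);  λ_15 → (5, 1, 1, 0);  λ_16 → (6, 0, 0, 1);  λ_17 → (0, 1, 3, 2);  λ_18 → (5, 1, 1, 0);  λ_19 → (0, 6, 3, 1)

Linkage partition of the 19 weights (5 classes, p=13):

[[1, 7, 10, 14, 16], [2, 4, 11], [3, 9, 15, 18], [5, 6, 13, 17], [8, 12, 19]]


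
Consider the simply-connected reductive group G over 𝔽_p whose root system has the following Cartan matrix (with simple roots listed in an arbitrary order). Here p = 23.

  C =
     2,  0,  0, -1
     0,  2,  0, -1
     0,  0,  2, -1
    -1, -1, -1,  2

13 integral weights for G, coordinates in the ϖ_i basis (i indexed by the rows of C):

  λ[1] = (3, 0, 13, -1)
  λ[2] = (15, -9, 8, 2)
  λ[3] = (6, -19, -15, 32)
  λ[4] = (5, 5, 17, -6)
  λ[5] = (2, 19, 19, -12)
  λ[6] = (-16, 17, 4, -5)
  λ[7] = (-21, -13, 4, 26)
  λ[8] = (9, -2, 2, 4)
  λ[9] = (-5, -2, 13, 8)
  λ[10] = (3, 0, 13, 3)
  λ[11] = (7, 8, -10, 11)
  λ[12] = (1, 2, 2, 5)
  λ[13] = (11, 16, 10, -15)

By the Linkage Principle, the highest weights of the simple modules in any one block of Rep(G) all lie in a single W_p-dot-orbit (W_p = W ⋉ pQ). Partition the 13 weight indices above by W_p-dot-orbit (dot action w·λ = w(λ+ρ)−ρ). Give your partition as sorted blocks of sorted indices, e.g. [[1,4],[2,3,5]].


C ↔ D_4 under row/col permutation; |W(D_4)| = 192.

λ_j+ρ reflected into Ā_23 (⟨·,θ^∨⟩≤23); 4-tuples as given:

  1: (4, 1, 14, 0) · 2: (11, 3, 4, 0) · 3: (10, 1, 3, 4) · 4: (1, 1, 13, 3) · 5: (2, 3, 3, 6) · 6: (4, 1, 14, 0) · 7: (11, 3, 4, 0) · 8: (10, 1, 3, 4) · 9: (4, 1, 14, 0) · 10: (4, 1, 14, 0) · 11: (2, 3, 3, 6) · 12: (2, 3, 3, 6) · 13: (2, 3, 3, 6)

The 13 indices split into 5 linkage classes (same alcove rep ⇔ same W_23-dot-orbit):

[[1, 6, 9, 10], [2, 7], [3, 8], [4], [5, 11, 12, 13]]


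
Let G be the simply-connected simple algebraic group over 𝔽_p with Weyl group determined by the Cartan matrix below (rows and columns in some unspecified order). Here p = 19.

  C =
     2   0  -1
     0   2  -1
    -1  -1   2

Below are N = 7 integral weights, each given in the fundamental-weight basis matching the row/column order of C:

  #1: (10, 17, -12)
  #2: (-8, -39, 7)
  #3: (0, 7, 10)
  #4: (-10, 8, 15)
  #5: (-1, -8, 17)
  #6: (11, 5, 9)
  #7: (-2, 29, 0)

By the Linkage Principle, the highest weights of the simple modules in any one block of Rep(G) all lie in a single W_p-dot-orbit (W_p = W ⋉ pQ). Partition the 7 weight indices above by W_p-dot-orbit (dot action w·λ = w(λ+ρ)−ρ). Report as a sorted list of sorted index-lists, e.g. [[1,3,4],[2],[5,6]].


A_3 Cartan matrix, 3 simple roots permuted; ρ=(1,1,1).

Alcove-folded reps (p=19, 7 weights, presented ϖ-order):

    [1] (0, 7, 11)
    [2] (0, 7, 11)
    [3] (0, 7, 11)
    [4] (3, 3, 7)
    [5] (0, 7, 11)
    [6] (3, 3, 7)
    [7] (0, 7, 11)

2 distinct reps among the 7 weights ⇒ 2 W_19-linkage classes:

[[1, 2, 3, 5, 7], [4, 6]]


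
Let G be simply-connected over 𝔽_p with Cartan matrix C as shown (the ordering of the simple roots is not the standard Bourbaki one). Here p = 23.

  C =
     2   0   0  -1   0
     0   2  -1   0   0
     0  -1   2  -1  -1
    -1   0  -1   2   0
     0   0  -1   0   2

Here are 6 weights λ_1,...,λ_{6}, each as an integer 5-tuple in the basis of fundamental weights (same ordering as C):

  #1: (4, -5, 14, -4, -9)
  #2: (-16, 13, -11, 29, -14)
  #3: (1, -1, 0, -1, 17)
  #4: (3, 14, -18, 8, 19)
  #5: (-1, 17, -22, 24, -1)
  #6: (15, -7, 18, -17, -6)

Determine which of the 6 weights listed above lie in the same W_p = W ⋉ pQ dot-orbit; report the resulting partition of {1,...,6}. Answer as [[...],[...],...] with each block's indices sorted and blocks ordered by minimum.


Dynkin diagram of C (from the 8 off-diagonal −1 entries): D_5.

Each λ_j+ρ reduced to Ā_23; 5-tuples below use C's row order:

  λ_1 → (2, 4, 0, 3, 8)
  λ_2 → (0, 2, 3, 4, 3)
  λ_3 → (2, 0, 1, 0, 18)
  λ_4 → (0, 2, 3, 4, 3)
  λ_5 → (2, 0, 1, 0, 18)
  λ_6 → (0, 2, 3, 4, 3)

These 6 weights hit 3 W_23-dot-orbits; sizes (1, 3, 2):

[[1], [2, 4, 6], [3, 5]]


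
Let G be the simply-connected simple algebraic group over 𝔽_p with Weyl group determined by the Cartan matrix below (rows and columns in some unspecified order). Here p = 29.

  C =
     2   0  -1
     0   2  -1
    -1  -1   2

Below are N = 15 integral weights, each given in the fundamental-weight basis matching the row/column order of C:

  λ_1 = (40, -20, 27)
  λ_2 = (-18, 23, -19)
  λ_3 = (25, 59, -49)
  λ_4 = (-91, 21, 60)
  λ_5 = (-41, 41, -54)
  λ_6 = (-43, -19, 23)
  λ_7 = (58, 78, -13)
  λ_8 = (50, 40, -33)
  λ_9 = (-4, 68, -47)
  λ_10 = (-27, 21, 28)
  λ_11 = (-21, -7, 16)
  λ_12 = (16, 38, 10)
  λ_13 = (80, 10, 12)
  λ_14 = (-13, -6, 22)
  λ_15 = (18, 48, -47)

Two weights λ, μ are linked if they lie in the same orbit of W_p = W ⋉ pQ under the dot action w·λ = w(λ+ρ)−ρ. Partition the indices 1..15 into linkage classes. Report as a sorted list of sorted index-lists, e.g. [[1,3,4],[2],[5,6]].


C ↔ A_3 under row/col permutation; |W(A_3)| = 24.

W_29-reps of the 15 weights in Ā_29 (same 3-coord order as C):

  1: (11, 9, 1) · 2: (12, 5, 6) · 3: (7, 17, 2) · 4: (4, 0, 3) · 5: (7, 5, 11) · 6: (7, 5, 11) · 7: (11, 9, 1) · 8: (7, 17, 2) · 9: (11, 3, 6) · 10: (4, 0, 3) · 11: (11, 3, 6) · 12: (11, 9, 1) · 13: (7, 5, 11) · 14: (12, 5, 6) · 15: (7, 17, 2)

Grouping the 15 weights by Ā_29-representative: 6 linkage classes.

[[1, 7, 12], [2, 14], [3, 8, 15], [4, 10], [5, 6, 13], [9, 11]]


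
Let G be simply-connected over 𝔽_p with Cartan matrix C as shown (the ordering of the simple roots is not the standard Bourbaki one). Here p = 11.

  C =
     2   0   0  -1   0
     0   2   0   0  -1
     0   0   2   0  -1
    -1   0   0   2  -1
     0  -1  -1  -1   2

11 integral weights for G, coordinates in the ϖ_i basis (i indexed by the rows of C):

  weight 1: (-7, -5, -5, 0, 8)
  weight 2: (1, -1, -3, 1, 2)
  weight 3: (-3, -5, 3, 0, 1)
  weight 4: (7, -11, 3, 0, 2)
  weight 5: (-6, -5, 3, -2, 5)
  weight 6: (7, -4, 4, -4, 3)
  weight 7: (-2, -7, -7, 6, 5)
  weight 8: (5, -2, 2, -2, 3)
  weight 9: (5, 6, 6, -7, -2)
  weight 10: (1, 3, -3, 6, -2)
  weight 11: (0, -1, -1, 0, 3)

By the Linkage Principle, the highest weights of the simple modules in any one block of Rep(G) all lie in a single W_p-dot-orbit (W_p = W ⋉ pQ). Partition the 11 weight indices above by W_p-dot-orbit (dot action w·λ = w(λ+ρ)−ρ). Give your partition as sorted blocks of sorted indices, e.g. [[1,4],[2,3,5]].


C ↔ D_5 under row/col permutation; |W(D_5)| = 1920.

Ā_11 reps of the 11 weights (D_5, coords as presented):

  1: (1, 0, 0, 1, 4)
  2: (2, 0, 2, 2, 1)
  3: (1, 1, 1, 1, 1)
  4: (1, 1, 1, 1, 1)
  5: (1, 0, 0, 1, 4)
  6: (2, 0, 2, 2, 1)
  7: (1, 0, 0, 1, 4)
  8: (2, 0, 2, 2, 1)
  9: (1, 0, 0, 1, 4)
  10: (1, 1, 1, 1, 1)
  11: (1, 0, 0, 1, 4)

3 distinct reps among the 11 weights ⇒ 3 W_11-linkage classes:

[[1, 5, 7, 9, 11], [2, 6, 8], [3, 4, 10]]


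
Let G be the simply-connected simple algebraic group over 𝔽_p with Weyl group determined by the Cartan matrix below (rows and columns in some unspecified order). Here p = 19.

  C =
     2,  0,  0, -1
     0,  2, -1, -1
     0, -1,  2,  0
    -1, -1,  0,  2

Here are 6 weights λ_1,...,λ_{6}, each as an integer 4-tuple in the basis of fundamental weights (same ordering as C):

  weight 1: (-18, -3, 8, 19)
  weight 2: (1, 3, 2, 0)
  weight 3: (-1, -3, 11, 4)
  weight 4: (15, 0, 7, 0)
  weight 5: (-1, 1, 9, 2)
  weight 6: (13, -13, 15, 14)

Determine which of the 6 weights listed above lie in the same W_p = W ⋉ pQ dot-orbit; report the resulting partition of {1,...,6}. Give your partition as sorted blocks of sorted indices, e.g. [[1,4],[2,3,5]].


Cartan matrix: type A_4 (|W|=120); un-permuting the 4 rows.

Alcove-folded reps (p=19, 6 weights, presented ϖ-order):

  [1] (9, 1, 1, 1);  [2] (2, 4, 3, 1);  [3] (0, 2, 10, 3);  [4] (9, 1, 1, 1);  [5] (0, 2, 10, 3);  [6] (0, 2, 10, 3)

Linkage partition of the 6 weights (3 classes, p=19):

[[1, 4], [2], [3, 5, 6]]
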